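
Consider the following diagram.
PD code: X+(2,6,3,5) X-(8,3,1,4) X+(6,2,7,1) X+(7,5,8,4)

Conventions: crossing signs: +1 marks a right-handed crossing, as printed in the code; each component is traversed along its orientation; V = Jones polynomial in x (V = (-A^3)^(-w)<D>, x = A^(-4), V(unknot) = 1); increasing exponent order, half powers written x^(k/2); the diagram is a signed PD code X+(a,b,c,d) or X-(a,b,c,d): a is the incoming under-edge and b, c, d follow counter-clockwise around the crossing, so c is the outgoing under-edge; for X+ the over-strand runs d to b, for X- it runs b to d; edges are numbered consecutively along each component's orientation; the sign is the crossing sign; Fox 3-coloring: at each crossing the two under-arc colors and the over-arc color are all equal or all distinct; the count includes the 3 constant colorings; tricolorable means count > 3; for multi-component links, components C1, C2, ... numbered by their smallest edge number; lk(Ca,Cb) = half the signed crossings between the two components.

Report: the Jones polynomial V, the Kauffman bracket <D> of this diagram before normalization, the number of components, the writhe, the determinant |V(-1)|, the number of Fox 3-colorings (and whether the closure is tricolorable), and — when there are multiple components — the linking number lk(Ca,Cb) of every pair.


V = 1
<D> = A^6 (w = +2)
1 component over 4 crossings, w = +2
3 Fox colorings among 3^4, |V(-1)| = 1: not tricolorable
why: det 1 = |V(-1)|; not divisible by 3, so not tricolorable


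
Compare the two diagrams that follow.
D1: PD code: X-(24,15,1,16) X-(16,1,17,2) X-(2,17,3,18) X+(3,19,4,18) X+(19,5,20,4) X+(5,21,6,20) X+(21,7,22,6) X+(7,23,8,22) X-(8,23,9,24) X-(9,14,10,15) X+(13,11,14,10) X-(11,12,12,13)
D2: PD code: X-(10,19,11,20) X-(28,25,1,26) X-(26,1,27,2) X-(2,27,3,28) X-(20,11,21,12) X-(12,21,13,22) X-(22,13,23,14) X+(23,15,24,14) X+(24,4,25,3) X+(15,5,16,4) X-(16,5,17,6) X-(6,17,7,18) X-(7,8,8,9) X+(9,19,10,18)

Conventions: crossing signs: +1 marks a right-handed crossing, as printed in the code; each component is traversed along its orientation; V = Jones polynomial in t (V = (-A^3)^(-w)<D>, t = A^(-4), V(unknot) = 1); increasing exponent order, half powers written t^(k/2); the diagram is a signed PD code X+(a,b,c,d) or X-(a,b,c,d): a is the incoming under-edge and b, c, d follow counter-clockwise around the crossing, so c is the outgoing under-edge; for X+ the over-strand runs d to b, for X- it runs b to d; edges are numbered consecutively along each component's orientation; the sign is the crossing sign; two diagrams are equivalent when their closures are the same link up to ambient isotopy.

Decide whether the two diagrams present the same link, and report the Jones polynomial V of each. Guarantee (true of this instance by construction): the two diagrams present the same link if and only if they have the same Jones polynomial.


same link: no
V(D1) = 1  [12 crossings, <D> = 1, w = 0]
V(D2) = t^-8 - 2t^-7 + t^-6 - 2t^-5 + 2t^-4 + t^-2  (w -6, c 14, <D> = A^-10 + 2A^-2 - 2A^2 + A^6 - 2A^10 + A^14)
note: 2 values of V(t) split the 2 diagrams


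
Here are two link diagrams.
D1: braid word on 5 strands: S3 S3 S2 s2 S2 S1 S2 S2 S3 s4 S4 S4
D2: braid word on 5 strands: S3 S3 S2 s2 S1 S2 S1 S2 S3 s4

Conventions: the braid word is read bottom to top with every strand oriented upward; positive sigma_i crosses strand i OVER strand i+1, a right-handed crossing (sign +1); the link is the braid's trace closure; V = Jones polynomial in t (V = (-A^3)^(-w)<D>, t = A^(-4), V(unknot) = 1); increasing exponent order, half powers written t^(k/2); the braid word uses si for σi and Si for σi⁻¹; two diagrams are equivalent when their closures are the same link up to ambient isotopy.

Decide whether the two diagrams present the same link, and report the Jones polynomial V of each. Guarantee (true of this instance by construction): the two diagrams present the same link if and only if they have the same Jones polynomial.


equivalent: yes
D1 (bracket A^-16 + 2A^-8 - 2A^-4 + 1 - 2A^4 + A^8; 12 crossings at w = -8): V = t^-8 - 2t^-7 + t^-6 - 2t^-5 + 2t^-4 + t^-2
D2 (bracket A^-10 + 2A^-2 - 2A^2 + A^6 - 2A^10 + A^14; 10 crossings at w = -6): V = t^-8 - 2t^-7 + t^-6 - 2t^-5 + 2t^-4 + t^-2
key observation: one V(t) for all 2 diagrams — one class (guaranteed)


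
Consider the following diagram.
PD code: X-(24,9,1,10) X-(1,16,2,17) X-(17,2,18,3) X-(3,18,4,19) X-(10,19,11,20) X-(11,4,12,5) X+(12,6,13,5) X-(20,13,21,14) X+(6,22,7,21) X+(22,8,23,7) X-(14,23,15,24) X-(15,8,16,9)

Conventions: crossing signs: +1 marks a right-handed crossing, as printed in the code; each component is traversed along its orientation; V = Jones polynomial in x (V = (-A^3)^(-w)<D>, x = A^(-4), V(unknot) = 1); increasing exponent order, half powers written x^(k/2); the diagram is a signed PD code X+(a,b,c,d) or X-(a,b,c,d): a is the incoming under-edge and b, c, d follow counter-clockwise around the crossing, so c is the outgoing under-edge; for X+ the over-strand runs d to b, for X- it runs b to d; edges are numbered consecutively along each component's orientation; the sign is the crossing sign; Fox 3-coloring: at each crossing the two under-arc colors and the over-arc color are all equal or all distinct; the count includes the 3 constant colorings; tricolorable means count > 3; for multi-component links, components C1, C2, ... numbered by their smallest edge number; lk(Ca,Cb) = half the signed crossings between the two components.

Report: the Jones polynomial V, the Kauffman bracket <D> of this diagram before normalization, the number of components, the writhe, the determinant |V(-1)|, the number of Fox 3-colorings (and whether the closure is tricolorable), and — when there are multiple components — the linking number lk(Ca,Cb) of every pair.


V(x) = -x^-9 + 2x^-8 - 3x^-7 + 3x^-6 - 3x^-5 + 3x^-4 - x^-3 + x^-2
bracket: A^-10 - A^-6 + 3A^-2 - 3A^2 + 3A^6 - 3A^10 + 2A^14 - A^18, w = -6
1 component, writhe -6, over 12 crossings
det 17, colorings 3 of 3^12 — not tricolorable
observation: w = -6 (over 12 crossings) is diagram-only; (-A^3)^(6) removes it from V


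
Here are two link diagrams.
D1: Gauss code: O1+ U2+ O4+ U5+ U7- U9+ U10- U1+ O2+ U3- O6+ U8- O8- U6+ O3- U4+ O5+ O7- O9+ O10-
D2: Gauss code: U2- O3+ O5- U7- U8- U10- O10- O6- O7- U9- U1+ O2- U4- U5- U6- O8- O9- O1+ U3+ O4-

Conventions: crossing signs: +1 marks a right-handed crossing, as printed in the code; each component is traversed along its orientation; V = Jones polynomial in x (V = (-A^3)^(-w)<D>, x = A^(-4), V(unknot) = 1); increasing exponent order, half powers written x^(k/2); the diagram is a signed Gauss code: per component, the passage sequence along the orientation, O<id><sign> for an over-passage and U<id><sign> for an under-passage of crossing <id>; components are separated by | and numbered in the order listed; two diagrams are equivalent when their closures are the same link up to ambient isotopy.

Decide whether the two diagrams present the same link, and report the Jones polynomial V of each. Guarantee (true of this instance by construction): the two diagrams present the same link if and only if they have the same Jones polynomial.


equivalent: no
D1 (bracket -A^-10 + A^-6 + A^2; 10 crossings at w = +2): V = x + x^3 - x^4
D2 (bracket A^-14 - A^-10 + 2A^-6 - A^-2 + A^2 - A^6; 10 crossings at w = -6): V = -x^-6 + x^-5 - x^-4 + 2x^-3 - x^-2 + x^-1
key observation: 2 classes among 2 diagrams; unequal V(x) rules out equality


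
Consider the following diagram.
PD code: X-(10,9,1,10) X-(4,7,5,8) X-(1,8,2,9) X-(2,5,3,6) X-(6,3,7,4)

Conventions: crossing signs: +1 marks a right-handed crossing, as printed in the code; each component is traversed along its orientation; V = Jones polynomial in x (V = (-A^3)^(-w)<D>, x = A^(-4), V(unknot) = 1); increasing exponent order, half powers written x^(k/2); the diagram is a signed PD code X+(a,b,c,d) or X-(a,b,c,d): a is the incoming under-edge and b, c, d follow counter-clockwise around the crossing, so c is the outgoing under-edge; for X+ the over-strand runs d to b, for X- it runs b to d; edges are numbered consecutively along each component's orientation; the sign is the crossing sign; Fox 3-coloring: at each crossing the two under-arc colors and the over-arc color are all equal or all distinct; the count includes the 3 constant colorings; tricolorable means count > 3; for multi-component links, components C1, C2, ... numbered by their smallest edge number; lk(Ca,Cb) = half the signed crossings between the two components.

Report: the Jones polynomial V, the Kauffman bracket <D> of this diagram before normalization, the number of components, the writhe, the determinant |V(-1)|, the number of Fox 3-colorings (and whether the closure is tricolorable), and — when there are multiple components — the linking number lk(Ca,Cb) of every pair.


V(x) = -x^-4 + x^-3 + x^-1
bracket: -A^-11 - A^-3 + A, w = -5
1 component, writhe -5, over 5 crossings
det 3, colorings 9 of 3^5 — tricolorable
observation: V spans 3 powers of x: at least 3 crossings in any diagram


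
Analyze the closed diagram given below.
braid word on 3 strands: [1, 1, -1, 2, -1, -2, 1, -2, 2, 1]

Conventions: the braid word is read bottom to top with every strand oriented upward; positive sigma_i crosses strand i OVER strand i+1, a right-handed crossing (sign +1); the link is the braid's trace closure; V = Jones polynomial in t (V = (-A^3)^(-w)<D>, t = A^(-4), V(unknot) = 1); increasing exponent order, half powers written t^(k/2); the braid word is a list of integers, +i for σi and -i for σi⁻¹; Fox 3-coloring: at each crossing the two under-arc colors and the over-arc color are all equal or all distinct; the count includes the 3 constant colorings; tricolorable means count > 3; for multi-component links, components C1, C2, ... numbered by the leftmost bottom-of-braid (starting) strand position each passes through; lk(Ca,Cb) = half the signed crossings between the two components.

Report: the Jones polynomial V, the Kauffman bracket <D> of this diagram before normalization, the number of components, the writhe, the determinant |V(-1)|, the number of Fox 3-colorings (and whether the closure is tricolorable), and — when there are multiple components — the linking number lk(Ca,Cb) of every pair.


V = t + t^3 - t^4
<D> = -A^-10 + A^-6 + A^2 (w = +2)
1 component over 10 crossings, w = +2
9 Fox colorings among 3^10, |V(-1)| = 3: tricolorable
why: det 3 = |V(-1)|; divisible by 3, so tricolorable


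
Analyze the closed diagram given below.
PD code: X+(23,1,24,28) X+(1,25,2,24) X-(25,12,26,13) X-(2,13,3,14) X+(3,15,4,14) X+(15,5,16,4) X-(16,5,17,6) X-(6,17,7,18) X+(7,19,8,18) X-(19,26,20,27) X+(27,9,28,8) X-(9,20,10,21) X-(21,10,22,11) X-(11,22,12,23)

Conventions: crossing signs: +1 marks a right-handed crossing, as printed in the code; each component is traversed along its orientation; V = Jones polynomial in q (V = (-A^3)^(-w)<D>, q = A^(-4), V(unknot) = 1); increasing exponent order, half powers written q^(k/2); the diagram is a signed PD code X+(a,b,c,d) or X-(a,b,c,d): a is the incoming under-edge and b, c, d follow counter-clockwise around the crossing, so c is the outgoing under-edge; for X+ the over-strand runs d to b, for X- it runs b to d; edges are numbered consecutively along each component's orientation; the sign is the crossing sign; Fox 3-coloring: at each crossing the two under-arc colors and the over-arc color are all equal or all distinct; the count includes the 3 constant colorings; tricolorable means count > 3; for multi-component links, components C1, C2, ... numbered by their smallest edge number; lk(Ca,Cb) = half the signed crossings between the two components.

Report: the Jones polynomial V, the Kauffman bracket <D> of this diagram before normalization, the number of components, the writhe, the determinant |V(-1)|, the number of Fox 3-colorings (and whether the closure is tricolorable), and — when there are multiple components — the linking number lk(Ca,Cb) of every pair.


V(q) = -q^-6 + 2q^-5 - 4q^-4 + 5q^-3 - 4q^-2 + 5q^-1 - 3 + 2q - q^2
bracket: -A^-14 + 2A^-10 - 3A^-6 + 5A^-2 - 4A^2 + 5A^6 - 4A^10 + 2A^14 - A^18, w = -2
1 component, writhe -2, over 14 crossings
det 27, colorings 9 of 3^14 — tricolorable
observation: the span of V is 8, forcing >= 8 crossings in any diagram


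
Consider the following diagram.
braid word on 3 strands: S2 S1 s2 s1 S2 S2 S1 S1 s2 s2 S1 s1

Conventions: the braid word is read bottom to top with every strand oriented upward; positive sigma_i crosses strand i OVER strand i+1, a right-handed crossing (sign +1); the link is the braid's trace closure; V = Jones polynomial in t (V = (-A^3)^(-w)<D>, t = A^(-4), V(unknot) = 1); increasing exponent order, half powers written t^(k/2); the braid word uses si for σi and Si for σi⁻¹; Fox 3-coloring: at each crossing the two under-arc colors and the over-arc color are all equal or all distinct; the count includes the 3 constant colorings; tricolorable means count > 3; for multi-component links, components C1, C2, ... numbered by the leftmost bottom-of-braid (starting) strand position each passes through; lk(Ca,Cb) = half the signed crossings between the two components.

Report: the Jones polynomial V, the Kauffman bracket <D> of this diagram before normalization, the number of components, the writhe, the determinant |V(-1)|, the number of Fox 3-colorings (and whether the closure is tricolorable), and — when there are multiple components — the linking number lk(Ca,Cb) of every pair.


V = t^-5 - 2t^-4 + 2t^-3 - 2t^-2 + 2t^-1 - 1 + t
<D> = A^-10 - A^-6 + 2A^-2 - 2A^2 + 2A^6 - 2A^10 + A^14 (w = -2)
1 component over 12 crossings, w = -2
3 Fox colorings among 3^12, |V(-1)| = 11: not tricolorable
why: det 11 = |V(-1)|; not divisible by 3, so not tricolorable


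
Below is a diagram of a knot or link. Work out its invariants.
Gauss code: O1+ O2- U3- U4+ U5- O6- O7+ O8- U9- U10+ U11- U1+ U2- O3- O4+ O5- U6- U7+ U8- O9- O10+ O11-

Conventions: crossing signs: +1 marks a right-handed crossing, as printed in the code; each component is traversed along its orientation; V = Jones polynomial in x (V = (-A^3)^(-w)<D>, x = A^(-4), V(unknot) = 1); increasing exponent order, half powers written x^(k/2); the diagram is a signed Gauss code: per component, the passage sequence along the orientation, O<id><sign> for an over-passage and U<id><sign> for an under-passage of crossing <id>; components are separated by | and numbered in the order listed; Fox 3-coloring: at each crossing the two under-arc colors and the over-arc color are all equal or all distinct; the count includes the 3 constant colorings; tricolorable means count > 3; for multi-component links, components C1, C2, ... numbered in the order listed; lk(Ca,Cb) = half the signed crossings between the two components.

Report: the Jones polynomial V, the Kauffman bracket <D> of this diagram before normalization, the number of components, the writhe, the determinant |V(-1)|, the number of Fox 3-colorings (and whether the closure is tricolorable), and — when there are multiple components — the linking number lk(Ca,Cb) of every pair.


V = -x^-4 + x^-3 + x^-1
<D> = -A^-5 - A^3 + A^7 (w = -3)
1 component over 11 crossings, w = -3
9 Fox colorings among 3^11, |V(-1)| = 3: tricolorable
why: w = -3 (over 11 crossings) is diagram-only; (-A^3)^(3) removes it from V


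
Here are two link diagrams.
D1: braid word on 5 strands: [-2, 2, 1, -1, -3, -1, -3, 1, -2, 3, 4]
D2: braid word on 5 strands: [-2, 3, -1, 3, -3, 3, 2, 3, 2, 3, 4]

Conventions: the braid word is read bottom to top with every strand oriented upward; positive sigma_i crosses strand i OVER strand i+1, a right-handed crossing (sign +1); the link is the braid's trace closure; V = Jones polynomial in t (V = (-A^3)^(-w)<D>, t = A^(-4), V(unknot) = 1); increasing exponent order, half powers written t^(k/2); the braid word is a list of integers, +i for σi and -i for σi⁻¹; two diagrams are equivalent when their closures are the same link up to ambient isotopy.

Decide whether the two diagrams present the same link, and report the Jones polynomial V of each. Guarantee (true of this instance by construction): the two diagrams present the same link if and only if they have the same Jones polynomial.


equivalent: no
V(D1) = -t^(-1/2) - t^(1/2)  (w -1, c 11, <D> = A^-5 + A^-1)
V(D2) = -t^(3/2) - 2t^(7/2) + t^(9/2) - t^(11/2) + t^(13/2)  [11 crossings, <D> = -A^-11 + A^-7 - A^-3 + 2A + A^9, w = +5]
key observation: comparing 2 Jones polynomials yields 2 groups


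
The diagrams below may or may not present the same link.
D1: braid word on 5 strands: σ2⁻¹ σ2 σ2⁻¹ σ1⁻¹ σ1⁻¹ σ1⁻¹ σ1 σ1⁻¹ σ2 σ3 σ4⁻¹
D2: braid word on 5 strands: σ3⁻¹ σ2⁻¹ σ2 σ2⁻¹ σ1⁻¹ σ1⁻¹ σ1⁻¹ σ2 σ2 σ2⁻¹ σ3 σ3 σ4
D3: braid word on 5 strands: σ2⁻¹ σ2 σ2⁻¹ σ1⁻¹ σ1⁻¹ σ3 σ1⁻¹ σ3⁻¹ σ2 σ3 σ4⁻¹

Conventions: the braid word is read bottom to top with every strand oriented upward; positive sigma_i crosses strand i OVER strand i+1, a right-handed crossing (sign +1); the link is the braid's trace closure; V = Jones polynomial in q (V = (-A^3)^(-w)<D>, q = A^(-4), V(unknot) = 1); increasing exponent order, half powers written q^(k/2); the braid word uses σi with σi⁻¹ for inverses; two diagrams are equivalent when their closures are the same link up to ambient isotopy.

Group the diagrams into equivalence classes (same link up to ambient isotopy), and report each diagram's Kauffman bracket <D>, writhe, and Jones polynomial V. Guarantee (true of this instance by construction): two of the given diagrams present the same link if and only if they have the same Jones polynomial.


equivalence classes: {D1, D2, D3}
D1 (bracket A^-7 + A^-3 + A - A^9; 11 crossings at w = -3): V = q^(-9/2) - q^(-5/2) - q^(-3/2) - q^(-1/2)
V(D2) = q^(-9/2) - q^(-5/2) - q^(-3/2) - q^(-1/2)  (w -1, c 13, <D> = A^-1 + A^3 + A^7 - A^15)
V(D3) = q^(-9/2) - q^(-5/2) - q^(-3/2) - q^(-1/2)  (w -3, c 11, <D> = A^-7 + A^-3 + A - A^9)
observation: one V(q) for all 3 diagrams — one class (guaranteed)


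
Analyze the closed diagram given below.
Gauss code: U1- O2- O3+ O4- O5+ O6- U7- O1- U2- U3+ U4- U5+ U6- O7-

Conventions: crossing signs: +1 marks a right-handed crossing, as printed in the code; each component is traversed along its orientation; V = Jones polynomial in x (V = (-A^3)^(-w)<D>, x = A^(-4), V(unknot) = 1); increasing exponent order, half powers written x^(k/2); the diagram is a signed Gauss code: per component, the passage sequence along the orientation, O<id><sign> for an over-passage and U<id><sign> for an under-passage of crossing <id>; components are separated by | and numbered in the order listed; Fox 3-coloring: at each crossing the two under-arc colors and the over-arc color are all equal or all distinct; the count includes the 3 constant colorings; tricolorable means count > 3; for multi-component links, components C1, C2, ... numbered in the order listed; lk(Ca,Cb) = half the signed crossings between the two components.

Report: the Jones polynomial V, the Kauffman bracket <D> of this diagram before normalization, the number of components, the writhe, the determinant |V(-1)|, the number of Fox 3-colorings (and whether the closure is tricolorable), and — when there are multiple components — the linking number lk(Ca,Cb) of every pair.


V(x) = -x^-4 + x^-3 + x^-1
bracket: -A^-5 - A^3 + A^7, w = -3
1 component, writhe -3, over 7 crossings
det 3, colorings 9 of 3^7 — tricolorable
observation: V spans 3 powers of x: at least 3 crossings in any diagram


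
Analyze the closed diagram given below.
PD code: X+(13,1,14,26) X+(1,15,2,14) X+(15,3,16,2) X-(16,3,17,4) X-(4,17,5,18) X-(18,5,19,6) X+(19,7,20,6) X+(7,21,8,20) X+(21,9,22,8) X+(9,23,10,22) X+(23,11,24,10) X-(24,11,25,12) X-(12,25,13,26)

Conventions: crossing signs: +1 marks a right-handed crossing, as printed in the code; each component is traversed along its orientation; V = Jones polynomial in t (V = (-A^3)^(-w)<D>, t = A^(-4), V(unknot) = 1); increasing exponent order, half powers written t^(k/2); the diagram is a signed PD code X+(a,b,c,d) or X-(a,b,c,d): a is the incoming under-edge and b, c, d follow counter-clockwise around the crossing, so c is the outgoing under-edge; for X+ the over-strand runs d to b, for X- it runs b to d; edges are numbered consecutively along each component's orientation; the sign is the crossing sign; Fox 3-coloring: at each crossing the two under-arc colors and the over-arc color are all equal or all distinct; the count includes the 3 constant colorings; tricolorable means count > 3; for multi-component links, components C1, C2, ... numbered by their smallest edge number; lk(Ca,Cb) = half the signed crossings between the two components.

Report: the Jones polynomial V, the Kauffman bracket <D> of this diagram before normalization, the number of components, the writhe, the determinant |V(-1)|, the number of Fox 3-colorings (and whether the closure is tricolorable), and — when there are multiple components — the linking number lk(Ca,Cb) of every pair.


V = t + t^3 - t^4
<D> = A^-7 - A^-3 - A^5 (w = +3)
1 component over 13 crossings, w = +3
9 Fox colorings among 3^13, |V(-1)| = 3: tricolorable
why: the span of V is 3, forcing >= 3 crossings in any diagram


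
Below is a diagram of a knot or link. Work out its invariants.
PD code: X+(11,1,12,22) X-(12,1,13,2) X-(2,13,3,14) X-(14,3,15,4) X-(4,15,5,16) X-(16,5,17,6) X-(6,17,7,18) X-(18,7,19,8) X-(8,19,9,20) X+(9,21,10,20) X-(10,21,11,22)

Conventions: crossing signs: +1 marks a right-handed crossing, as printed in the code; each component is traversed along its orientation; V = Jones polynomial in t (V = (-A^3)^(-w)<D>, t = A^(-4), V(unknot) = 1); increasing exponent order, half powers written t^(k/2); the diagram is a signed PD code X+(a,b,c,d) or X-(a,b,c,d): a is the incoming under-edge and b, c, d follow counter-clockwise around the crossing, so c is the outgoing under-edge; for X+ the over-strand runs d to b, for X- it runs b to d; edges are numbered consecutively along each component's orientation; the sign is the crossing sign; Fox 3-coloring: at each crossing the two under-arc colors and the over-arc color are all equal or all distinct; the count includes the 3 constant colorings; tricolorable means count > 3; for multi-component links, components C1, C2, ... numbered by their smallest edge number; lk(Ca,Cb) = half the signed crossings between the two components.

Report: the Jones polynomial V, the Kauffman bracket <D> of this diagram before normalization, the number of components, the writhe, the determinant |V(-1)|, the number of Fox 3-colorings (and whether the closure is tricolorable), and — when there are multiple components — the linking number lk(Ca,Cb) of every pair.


V(t) = -t^-10 + t^-9 - t^-8 + t^-7 - t^-6 + t^-5 + t^-3
bracket: -A^-9 - A^-1 + A^3 - A^7 + A^11 - A^15 + A^19, w = -7
1 component, writhe -7, over 11 crossings
det 7, colorings 3 of 3^11 — not tricolorable
observation: V spans 7 powers of t: at least 7 crossings in any diagram


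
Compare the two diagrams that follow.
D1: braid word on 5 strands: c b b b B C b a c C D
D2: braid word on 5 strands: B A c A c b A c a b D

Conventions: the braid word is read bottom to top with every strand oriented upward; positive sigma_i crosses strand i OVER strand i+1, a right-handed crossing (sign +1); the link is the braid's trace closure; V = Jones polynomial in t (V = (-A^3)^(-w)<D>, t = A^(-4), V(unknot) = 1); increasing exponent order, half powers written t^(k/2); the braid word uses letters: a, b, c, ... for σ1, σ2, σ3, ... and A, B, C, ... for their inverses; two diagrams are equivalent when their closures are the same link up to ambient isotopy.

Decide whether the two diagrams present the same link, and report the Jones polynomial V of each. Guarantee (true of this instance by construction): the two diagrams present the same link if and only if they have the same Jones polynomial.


same link: no
V(D1) = -t^(1/2) - t^(5/2)  [11 crossings, <D> = A^-1 + A^7, w = +3]
V(D2) = -t^(-3/2) - 2t^(1/2) + t^(3/2) - t^(5/2) + t^(7/2)  [11 crossings, <D> = -A^-11 + A^-7 - A^-3 + 2A + A^9, w = +1]
insight: comparing 2 Jones polynomials yields 2 groups


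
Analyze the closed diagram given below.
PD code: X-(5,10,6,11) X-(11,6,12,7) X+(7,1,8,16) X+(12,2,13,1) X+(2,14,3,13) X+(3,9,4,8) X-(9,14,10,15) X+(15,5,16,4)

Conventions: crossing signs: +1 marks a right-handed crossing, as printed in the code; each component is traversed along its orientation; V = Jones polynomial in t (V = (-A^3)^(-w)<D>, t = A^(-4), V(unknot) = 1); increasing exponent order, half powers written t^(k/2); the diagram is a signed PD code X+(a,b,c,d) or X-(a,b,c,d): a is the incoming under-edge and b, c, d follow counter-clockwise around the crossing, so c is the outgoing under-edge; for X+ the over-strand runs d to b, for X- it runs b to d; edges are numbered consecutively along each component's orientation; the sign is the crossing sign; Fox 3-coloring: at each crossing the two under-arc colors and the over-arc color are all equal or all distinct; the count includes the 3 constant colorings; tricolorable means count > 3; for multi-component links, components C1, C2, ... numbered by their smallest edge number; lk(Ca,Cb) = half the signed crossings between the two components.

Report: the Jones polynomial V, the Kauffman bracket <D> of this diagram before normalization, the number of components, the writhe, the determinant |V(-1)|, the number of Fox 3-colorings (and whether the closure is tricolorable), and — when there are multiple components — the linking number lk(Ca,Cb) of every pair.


V(t) = -t^-1 + 2 - t + 2t^2 - t^3 + t^4 - t^5
bracket: -A^-14 + A^-10 - A^-6 + 2A^-2 - A^2 + 2A^6 - A^10, w = +2
1 component, writhe +2, over 8 crossings
det 9, colorings 9 of 3^8 — tricolorable
observation: the span of V is 6, forcing >= 6 crossings in any diagram


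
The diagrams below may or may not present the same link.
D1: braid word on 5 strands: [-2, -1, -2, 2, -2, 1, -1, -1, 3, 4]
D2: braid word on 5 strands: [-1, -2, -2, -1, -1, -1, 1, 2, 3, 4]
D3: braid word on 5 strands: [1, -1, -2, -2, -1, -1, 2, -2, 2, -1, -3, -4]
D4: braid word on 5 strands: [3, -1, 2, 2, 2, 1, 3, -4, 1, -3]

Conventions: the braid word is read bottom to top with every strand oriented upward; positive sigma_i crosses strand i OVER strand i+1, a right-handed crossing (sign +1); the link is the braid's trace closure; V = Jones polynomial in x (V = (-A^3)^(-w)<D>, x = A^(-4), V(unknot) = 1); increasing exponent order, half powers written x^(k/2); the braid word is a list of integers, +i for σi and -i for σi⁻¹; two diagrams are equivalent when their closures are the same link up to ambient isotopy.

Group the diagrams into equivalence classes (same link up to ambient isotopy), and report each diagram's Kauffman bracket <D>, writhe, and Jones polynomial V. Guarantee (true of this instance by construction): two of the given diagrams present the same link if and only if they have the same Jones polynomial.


grouping into links: {D1} | {D2, D3} | {D4}
V(D1) = -x^-4 + x^-3 + x^-1  (w -2, c 10, <D> = A^-2 + A^6 - A^10)
V(D2) = -x^-6 + x^-5 - x^-4 + 2x^-3 - x^-2 + x^-1  [10 crossings, <D> = A^-2 - A^2 + 2A^6 - A^10 + A^14 - A^18, w = -2]
V(D3) = -x^-6 + x^-5 - x^-4 + 2x^-3 - x^-2 + x^-1  [12 crossings, <D> = A^-14 - A^-10 + 2A^-6 - A^-2 + A^2 - A^6, w = -6]
D4 (bracket -A^-4 + 1 + A^8; 10 crossings at w = +4): V = x + x^3 - x^4
key observation: comparing 4 Jones polynomials yields 3 groups


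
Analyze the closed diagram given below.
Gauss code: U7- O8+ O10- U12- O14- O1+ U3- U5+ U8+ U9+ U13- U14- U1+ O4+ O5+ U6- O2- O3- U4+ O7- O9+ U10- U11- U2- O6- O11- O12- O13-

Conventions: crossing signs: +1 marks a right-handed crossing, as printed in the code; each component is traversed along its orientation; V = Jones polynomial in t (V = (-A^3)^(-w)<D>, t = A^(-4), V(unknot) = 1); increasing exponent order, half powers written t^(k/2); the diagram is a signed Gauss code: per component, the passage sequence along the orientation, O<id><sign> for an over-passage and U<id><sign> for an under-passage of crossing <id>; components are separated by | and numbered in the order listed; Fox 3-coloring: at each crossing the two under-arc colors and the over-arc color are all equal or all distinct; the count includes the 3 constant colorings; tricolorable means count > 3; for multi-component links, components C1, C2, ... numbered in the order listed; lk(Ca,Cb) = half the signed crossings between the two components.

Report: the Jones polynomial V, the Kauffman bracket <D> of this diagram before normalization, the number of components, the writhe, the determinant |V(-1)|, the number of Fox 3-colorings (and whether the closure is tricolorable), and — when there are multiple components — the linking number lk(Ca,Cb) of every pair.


V(t) = -t^-6 + t^-5 - t^-4 + 2t^-3 - t^-2 + t^-1
bracket: A^-8 - A^-4 + 2 - A^4 + A^8 - A^12, w = -4
1 component, writhe -4, over 14 crossings
det 7, colorings 3 of 3^14 — not tricolorable
observation: w = -4 shifts under R1 moves; the (-A^3)^(4) factor cancels that in V


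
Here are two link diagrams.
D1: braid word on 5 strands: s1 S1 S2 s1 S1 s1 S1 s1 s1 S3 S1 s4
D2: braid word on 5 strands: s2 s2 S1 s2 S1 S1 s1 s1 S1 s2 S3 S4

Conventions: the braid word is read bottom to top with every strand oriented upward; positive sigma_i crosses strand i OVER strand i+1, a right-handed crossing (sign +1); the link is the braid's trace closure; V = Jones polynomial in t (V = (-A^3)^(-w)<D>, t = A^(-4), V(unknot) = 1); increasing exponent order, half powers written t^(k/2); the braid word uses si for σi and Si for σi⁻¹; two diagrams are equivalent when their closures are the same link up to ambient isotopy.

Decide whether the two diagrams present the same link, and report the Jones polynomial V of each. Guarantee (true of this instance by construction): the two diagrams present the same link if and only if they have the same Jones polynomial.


same link: no
V(D1) = 1  [12 crossings, <D> = 1, w = 0]
V(D2) = t^-1 - 1 + 2t - 2t^2 + 2t^3 - 2t^4 + t^5  (w 0, c 12, <D> = A^-20 - 2A^-16 + 2A^-12 - 2A^-8 + 2A^-4 - 1 + A^4)
note: 2 values of V(t) split the 2 diagrams


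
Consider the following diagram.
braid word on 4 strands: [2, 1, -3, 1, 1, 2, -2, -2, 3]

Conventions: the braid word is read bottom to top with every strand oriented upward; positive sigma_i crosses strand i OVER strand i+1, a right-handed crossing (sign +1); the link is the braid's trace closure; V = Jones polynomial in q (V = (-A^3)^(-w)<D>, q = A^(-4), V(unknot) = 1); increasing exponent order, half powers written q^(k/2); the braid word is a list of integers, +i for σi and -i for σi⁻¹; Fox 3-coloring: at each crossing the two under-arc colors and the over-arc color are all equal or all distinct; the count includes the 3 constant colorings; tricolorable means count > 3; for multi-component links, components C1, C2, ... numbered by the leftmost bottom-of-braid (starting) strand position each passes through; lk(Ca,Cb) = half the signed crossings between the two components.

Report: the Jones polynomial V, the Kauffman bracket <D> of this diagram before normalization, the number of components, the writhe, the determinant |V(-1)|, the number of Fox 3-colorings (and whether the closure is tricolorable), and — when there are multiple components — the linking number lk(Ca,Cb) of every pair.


V = q + q^3 - q^4
<D> = A^-7 - A^-3 - A^5 (w = +3)
1 component over 9 crossings, w = +3
9 Fox colorings among 3^9, |V(-1)| = 3: tricolorable
why: inverse pairs cancel, leaving σ2 σ1 σ3⁻¹ σ1 σ1 σ2⁻¹ σ3


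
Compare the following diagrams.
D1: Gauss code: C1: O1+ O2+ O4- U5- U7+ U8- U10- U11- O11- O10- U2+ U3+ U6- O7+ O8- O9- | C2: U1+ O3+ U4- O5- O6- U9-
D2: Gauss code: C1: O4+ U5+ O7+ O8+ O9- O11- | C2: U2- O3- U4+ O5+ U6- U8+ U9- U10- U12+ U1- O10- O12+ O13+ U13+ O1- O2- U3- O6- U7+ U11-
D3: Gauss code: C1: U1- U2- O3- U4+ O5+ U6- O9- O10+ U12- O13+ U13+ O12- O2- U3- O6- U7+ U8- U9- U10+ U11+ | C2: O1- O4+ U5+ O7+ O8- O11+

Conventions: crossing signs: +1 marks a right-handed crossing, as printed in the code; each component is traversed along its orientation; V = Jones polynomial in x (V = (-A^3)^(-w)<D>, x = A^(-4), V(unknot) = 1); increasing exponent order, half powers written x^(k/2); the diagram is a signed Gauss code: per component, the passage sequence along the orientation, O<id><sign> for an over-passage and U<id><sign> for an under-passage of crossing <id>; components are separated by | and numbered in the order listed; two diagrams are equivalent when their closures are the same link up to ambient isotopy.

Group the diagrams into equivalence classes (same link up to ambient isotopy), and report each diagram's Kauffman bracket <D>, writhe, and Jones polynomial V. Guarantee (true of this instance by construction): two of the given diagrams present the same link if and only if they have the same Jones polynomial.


classes: {D1} | {D2, D3}
V(D1) = -x^(-5/2) - x^(-1/2)  [11 crossings, <D> = A^-7 + A, w = -3]
V(D2) = x^(-7/2) - x^(-5/2) + x^(-3/2) - 2x^(-1/2) - x^(3/2)  [13 crossings, <D> = A^-9 + 2A^-1 - A^3 + A^7 - A^11, w = -1]
V(D3) = x^(-7/2) - x^(-5/2) + x^(-3/2) - 2x^(-1/2) - x^(3/2)  (w -1, c 13, <D> = A^-9 + 2A^-1 - A^3 + A^7 - A^11)
insight: comparing 3 Jones polynomials yields 2 groups


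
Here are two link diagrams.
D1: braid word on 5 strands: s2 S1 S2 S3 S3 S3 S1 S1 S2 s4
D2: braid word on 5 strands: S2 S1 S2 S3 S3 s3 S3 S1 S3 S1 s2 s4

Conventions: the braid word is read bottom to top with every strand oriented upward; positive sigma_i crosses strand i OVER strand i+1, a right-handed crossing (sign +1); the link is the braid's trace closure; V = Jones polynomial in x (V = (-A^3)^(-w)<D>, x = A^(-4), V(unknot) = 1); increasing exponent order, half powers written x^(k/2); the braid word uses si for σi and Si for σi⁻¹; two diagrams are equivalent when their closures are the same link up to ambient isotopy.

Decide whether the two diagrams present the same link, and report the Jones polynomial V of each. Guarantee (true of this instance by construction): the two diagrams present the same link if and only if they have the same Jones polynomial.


equivalent: yes
D1 (bracket A^-10 + 2A^-2 - 2A^2 + A^6 - 2A^10 + A^14; 10 crossings at w = -6): V = x^-8 - 2x^-7 + x^-6 - 2x^-5 + 2x^-4 + x^-2
V(D2) = x^-8 - 2x^-7 + x^-6 - 2x^-5 + 2x^-4 + x^-2  [12 crossings, <D> = A^-10 + 2A^-2 - 2A^2 + A^6 - 2A^10 + A^14, w = -6]
observation: from 10 to 12 crossings by R-moves: one link, two diagrams


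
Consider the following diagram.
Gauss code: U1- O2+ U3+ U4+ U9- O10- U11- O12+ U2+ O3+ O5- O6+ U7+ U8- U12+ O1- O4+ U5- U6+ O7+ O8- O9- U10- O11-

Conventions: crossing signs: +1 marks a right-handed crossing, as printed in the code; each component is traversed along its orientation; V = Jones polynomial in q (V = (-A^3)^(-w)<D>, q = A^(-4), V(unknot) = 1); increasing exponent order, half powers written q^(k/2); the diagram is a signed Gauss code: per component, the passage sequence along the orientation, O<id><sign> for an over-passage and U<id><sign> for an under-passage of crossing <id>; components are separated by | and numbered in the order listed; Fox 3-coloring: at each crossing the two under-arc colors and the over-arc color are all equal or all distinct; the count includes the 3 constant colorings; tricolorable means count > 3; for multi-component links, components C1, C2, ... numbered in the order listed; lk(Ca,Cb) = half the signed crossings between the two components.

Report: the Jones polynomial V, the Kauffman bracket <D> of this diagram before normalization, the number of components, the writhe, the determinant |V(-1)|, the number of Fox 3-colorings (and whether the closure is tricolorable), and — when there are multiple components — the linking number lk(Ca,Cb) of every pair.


V(q) = -q^-3 + 2q^-2 - 2q^-1 + 3 - 2q + 2q^2 - q^3
bracket: -A^-12 + 2A^-8 - 2A^-4 + 3 - 2A^4 + 2A^8 - A^12, w = 0
1 component, writhe 0, over 12 crossings
det 13, colorings 3 of 3^12 — not tricolorable
observation: palindromic: swapping q for 1/q fixes V


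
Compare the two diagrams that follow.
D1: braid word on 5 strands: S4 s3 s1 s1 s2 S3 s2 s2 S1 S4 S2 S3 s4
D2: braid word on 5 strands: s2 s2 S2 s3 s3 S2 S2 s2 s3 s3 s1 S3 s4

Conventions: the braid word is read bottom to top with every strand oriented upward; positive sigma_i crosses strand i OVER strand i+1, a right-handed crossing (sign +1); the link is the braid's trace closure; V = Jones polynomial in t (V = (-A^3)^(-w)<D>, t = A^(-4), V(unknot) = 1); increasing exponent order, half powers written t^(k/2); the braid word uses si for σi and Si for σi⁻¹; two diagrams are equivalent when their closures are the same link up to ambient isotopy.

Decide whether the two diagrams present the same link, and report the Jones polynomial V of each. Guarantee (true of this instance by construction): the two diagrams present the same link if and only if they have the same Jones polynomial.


same link: no
V(D1) = -t^(3/2) - t^(7/2) + t^(9/2) - t^(11/2)  [13 crossings, <D> = A^-19 - A^-15 + A^-11 + A^-3, w = +1]
D2 (bracket A^5 + A^13; 13 crossings at w = +5): V = -t^(1/2) - t^(5/2)
note: comparing 2 Jones polynomials yields 2 groups


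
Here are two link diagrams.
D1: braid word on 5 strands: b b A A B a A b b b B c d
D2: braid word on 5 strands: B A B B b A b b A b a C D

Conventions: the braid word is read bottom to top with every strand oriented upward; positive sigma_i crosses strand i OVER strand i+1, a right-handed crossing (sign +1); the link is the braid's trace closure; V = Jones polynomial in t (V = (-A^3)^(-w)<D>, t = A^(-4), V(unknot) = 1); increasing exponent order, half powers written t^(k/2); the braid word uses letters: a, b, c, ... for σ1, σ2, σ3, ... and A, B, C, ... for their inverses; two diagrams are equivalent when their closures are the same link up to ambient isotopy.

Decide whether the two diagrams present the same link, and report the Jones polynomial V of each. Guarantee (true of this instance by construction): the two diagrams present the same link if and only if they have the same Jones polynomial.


same link: no
V(D1) = -t^(-3/2) - 2t^(1/2) + t^(3/2) - t^(5/2) + t^(7/2)  [13 crossings, <D> = -A^-5 + A^-1 - A^3 + 2A^7 + A^15, w = +3]
D2 (bracket A^-15 + 2A^-7 - A^-3 + A - A^5; 13 crossings at w = -3): V = t^(-7/2) - t^(-5/2) + t^(-3/2) - 2t^(-1/2) - t^(3/2)
note: comparing 2 Jones polynomials yields 2 groups


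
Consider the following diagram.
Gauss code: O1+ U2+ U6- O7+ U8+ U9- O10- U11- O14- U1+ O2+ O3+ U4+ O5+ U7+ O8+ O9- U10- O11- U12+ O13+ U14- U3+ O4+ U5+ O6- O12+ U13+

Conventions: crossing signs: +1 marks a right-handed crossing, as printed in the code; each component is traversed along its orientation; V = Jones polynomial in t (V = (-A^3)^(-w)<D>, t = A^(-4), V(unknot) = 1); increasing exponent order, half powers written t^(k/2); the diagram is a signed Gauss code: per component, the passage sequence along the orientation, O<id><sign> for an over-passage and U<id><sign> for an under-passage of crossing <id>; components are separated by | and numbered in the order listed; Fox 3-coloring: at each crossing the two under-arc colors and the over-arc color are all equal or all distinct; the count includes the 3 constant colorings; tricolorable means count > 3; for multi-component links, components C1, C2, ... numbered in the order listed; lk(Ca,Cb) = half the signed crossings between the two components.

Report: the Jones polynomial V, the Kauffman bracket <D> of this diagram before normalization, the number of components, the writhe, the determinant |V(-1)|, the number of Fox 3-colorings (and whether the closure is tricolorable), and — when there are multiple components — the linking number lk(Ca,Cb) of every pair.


Jones polynomial: V(t) = 1 - t + 2t^2 - 2t^3 + 3t^4 - 3t^5 + 2t^6 - 2t^7 + t^8
<D> = A^-20 - 2A^-16 + 2A^-12 - 3A^-8 + 3A^-4 - 2 + 2A^4 - A^8 + A^12; writhe +4
components 1, writhe +4 (14 crossings)
3-colorings: 3 of 3^14, det 17 — not tricolorable
note: w = +4 shifts under R1 moves; the (-A^3)^(-4) factor cancels that in V


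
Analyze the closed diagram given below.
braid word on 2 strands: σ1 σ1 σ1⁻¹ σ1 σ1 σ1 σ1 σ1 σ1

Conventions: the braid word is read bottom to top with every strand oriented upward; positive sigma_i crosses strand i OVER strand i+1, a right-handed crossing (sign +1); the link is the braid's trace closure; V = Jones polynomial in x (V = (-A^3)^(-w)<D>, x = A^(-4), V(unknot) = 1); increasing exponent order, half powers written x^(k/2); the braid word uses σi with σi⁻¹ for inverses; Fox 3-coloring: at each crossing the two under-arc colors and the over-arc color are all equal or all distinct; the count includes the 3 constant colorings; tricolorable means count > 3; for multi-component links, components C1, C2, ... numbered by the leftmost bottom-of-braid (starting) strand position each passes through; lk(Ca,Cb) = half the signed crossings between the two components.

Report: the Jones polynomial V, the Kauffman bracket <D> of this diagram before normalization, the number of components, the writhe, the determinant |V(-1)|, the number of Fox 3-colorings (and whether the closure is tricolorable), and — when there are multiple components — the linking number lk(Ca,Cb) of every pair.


V(x) = x^3 + x^5 - x^6 + x^7 - x^8 + x^9 - x^10
bracket: A^-19 - A^-15 + A^-11 - A^-7 + A^-3 - A - A^9, w = +7
1 component, writhe +7, over 9 crossings
det 7, colorings 3 of 3^9 — not tricolorable
observation: |V(-1)| = 7: so not tricolorable, since 3 does not divide 7
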